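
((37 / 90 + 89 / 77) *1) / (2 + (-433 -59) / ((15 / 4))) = -10859 / 895356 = -0.01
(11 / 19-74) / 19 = -1395 / 361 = -3.86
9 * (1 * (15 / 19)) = 135 / 19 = 7.11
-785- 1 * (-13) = -772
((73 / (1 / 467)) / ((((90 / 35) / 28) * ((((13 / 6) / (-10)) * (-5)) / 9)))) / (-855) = -13363672 / 3705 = -3606.93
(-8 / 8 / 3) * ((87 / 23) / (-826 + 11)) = 29 / 18745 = 0.00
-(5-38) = 33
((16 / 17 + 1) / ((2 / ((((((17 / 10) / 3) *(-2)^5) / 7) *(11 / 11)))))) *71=-6248 / 35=-178.51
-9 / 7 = -1.29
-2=-2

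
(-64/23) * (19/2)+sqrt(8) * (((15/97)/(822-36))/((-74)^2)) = -608/23+5 * sqrt(2)/69583532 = -26.43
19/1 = 19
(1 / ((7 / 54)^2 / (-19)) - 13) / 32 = -56041 / 1568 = -35.74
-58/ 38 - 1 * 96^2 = -175133/ 19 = -9217.53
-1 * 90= -90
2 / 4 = 1 / 2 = 0.50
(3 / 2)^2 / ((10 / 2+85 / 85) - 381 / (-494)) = 741 / 2230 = 0.33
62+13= 75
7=7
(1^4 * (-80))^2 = 6400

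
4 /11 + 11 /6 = 145 /66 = 2.20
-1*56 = -56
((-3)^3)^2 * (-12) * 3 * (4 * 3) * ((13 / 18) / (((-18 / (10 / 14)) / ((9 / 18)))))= 31590 / 7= 4512.86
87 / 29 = 3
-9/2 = -4.50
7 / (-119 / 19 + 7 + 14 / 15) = 285 / 68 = 4.19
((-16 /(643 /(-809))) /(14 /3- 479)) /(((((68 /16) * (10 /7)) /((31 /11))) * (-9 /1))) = 5617696 /2566544145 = 0.00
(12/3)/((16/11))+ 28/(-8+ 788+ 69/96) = 39771/14276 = 2.79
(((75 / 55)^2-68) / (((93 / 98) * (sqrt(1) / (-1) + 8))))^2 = 99.13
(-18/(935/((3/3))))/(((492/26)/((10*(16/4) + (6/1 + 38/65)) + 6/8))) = -0.05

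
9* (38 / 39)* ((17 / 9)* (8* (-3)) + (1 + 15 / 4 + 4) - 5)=-9481 / 26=-364.65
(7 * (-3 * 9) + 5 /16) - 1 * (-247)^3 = 241104549 /16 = 15069034.31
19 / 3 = 6.33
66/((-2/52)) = -1716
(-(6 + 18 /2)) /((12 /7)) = -8.75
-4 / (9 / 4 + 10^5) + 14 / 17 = 5599854 / 6800153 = 0.82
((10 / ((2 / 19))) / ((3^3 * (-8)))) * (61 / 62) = -5795 / 13392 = -0.43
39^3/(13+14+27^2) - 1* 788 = -19867/28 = -709.54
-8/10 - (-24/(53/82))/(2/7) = 34228/265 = 129.16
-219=-219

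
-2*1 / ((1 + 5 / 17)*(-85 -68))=0.01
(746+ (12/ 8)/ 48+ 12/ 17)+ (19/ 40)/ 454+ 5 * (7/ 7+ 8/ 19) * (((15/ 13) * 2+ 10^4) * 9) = 97661036995187/ 152507680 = 640367.99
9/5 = 1.80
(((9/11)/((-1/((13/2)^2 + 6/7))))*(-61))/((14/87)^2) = 5015544867/60368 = 83082.84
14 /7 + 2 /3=8 /3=2.67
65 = 65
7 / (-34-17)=-7 / 51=-0.14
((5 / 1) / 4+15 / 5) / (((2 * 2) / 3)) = 51 / 16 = 3.19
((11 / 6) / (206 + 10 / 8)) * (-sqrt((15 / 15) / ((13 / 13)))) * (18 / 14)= -66 / 5803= -0.01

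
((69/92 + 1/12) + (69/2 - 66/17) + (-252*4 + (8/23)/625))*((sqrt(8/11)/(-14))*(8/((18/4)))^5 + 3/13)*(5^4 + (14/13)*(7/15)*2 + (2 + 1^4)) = -87813366676352/619490625 + 92078988776022474752*sqrt(22)/650003826346875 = 522689.38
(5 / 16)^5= 3125 / 1048576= 0.00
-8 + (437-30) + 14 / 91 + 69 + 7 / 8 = 48779 / 104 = 469.03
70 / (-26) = -35 / 13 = -2.69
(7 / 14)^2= 1 / 4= 0.25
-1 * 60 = -60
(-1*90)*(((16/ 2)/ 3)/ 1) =-240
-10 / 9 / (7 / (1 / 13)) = -0.01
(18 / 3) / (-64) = -3 / 32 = -0.09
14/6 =7/3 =2.33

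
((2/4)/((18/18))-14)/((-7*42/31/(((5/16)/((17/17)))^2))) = 0.14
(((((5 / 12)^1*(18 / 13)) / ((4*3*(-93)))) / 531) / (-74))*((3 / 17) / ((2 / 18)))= 5 / 239291728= 0.00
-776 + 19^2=-415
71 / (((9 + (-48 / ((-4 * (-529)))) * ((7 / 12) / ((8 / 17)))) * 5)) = 300472 / 189845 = 1.58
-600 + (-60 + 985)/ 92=-54275/ 92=-589.95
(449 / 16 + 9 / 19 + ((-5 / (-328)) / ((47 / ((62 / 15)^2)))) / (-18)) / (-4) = -7.13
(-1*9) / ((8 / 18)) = -81 / 4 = -20.25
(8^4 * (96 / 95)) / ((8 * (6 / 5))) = 8192 / 19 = 431.16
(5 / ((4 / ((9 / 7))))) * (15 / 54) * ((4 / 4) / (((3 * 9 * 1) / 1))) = 25 / 1512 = 0.02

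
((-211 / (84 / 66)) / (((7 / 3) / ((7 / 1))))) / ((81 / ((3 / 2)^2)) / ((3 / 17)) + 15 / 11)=-25531 / 10542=-2.42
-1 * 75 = -75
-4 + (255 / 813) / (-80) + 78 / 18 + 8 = 8.33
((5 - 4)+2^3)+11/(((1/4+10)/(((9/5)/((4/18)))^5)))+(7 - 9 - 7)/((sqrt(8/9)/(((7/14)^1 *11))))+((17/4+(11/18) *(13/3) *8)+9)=1036777035847/27675000 - 297 *sqrt(2)/8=37410.08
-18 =-18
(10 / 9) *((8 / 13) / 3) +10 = 3590 / 351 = 10.23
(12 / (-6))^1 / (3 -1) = -1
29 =29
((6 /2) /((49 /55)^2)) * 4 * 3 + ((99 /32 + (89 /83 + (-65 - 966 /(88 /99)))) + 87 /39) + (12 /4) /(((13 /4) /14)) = -1087.07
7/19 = 0.37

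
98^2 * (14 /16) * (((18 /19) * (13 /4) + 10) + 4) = 10907743 /76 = 143522.93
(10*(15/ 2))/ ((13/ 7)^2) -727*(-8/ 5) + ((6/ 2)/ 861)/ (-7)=2011568666/ 1697605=1184.95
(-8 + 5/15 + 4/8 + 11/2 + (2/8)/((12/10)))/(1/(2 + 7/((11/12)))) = -1855/132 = -14.05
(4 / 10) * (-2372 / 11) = -4744 / 55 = -86.25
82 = 82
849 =849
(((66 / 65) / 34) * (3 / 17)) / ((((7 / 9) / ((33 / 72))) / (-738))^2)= 14679653571 / 14727440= 996.76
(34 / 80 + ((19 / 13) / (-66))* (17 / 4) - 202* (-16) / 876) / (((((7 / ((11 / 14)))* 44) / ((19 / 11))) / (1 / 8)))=47844413 / 21606224640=0.00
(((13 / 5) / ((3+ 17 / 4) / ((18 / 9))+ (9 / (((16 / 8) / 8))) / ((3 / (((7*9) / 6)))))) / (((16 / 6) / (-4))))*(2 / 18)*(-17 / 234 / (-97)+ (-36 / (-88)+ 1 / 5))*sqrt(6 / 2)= -1522636*sqrt(3) / 746873325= -0.00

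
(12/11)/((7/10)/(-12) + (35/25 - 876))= -1440/1154549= -0.00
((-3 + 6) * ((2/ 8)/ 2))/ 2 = 0.19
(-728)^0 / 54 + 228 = 12313 / 54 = 228.02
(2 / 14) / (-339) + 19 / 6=5009 / 1582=3.17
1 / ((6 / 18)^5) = 243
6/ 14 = 3/ 7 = 0.43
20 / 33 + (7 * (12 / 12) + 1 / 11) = 7.70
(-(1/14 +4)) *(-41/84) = 779/392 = 1.99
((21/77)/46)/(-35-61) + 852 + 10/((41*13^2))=95589756527/112194368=852.00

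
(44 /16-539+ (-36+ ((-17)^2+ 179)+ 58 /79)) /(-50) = 2.07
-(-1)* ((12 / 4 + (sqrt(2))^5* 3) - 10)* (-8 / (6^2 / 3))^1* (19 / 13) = 266 / 39 - 152* sqrt(2) / 13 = -9.71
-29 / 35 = -0.83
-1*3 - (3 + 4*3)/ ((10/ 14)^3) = -1104/ 25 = -44.16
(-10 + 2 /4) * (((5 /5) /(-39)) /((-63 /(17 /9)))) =-323 /44226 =-0.01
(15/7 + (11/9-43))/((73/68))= -169796/4599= -36.92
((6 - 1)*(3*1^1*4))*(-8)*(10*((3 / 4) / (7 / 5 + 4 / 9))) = -162000 / 83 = -1951.81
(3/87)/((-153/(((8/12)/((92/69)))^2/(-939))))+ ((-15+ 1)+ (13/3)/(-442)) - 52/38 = -4869392939/316642068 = -15.38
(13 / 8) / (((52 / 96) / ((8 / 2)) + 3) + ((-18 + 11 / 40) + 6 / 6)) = -780 / 6523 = -0.12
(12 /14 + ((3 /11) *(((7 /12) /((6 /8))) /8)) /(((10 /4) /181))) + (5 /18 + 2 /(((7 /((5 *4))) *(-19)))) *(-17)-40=-9699497 /263340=-36.83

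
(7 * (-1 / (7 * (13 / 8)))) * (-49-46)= 760 / 13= 58.46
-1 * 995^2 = -990025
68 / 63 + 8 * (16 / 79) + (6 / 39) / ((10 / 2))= 883294 / 323505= 2.73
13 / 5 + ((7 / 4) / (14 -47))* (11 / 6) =901 / 360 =2.50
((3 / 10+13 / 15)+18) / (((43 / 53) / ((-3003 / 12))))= -6101095 / 1032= -5911.91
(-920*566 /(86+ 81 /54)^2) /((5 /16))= -6665216 /30625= -217.64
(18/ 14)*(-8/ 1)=-72/ 7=-10.29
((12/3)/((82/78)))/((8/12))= 234/41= 5.71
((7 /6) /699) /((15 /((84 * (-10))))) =-196 /2097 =-0.09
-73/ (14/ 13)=-949/ 14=-67.79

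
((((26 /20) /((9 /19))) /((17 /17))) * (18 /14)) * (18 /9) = 7.06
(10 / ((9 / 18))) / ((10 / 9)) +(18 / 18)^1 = 19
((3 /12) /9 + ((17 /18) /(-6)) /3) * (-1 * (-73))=-146 /81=-1.80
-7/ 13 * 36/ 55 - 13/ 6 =-2.52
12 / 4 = 3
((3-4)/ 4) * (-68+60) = 2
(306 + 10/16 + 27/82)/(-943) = -100681/309304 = -0.33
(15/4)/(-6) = -5/8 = -0.62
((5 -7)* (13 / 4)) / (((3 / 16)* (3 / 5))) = -520 / 9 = -57.78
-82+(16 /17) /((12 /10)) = -81.22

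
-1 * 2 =-2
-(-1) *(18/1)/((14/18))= 162/7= 23.14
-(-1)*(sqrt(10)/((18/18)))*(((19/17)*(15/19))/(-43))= -15*sqrt(10)/731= -0.06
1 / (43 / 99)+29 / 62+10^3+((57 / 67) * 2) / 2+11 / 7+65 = 1338119151 / 1250354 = 1070.19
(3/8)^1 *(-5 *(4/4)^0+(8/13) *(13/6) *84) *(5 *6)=1203.75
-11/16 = -0.69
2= 2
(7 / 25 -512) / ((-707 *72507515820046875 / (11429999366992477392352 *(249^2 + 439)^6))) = 79227856543936169020897956023349900404885743992832 / 11717214556519575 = 6761663035337438601163779000000000.00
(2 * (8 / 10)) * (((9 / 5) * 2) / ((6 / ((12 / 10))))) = 144 / 125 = 1.15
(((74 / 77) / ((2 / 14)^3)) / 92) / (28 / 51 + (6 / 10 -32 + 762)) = 12495 / 2549734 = 0.00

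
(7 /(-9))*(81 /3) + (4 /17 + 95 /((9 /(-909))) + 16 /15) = -2451748 /255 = -9614.70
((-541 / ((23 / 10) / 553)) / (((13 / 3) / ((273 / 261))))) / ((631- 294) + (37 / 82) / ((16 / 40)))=-3434506040 / 36987151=-92.86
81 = 81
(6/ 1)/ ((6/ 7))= 7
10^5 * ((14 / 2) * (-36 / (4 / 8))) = -50400000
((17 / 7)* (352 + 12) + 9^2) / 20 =193 / 4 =48.25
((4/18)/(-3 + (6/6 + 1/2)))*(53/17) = -212/459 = -0.46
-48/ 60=-4/ 5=-0.80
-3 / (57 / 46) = -46 / 19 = -2.42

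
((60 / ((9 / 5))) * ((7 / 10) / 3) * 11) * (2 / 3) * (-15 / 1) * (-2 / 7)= 2200 / 9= 244.44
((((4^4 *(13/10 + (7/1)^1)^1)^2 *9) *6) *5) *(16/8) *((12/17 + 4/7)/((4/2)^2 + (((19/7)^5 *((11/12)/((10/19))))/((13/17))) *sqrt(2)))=-72783848524208412064481280/1315662469161846497753 + 359148880277212794282049536 *sqrt(2)/77391909950696852809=6507551.18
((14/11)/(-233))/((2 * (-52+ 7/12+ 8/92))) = 1932/36310021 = 0.00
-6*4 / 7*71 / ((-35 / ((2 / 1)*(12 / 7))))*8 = 327168 / 1715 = 190.77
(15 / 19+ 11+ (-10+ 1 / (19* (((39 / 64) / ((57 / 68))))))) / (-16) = -3909 / 33592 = -0.12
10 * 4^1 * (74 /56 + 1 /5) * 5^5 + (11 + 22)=1331481 /7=190211.57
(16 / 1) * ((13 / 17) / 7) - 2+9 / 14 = 93 / 238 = 0.39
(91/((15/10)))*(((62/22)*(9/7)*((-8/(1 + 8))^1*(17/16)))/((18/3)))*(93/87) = -36.99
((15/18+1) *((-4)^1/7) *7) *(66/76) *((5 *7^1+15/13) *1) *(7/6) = -199045/741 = -268.62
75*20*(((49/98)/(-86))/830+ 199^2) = 59401499.99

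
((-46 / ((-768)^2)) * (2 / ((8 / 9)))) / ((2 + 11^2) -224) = 23 / 13238272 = 0.00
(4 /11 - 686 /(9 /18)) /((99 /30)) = -150880 /363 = -415.65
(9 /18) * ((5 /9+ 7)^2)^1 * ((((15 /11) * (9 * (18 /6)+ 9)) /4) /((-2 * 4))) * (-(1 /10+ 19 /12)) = 29189 /396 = 73.71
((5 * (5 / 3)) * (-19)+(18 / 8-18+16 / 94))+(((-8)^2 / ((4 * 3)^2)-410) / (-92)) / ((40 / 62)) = -64994779 / 389160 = -167.01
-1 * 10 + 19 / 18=-161 / 18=-8.94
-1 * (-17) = 17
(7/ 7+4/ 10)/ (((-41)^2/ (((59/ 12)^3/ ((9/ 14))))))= 10063571/ 65357280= 0.15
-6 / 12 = -1 / 2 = -0.50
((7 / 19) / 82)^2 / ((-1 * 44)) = -49 / 106804016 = -0.00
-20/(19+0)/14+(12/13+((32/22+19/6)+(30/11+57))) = 7439819/114114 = 65.20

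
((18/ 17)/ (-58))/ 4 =-9/ 1972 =-0.00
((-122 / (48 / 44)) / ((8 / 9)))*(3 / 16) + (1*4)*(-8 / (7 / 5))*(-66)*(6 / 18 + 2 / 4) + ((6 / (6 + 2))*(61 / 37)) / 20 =408967991 / 331520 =1233.61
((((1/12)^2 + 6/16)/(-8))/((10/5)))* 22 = -605/1152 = -0.53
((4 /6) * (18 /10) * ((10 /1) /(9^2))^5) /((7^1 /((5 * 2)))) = 400000 /8135830269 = 0.00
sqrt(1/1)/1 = 1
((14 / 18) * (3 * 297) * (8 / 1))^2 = 30735936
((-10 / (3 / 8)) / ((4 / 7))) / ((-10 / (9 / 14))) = 3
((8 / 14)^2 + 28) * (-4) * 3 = -16656 / 49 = -339.92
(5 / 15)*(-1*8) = -8 / 3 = -2.67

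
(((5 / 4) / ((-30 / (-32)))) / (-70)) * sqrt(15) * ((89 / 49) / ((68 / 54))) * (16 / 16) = -801 * sqrt(15) / 29155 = -0.11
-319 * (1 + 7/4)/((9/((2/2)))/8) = -7018/9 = -779.78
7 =7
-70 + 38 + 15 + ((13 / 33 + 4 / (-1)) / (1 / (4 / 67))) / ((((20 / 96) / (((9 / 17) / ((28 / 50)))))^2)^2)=-134487437111 / 1241962183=-108.29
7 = 7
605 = 605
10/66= 5/33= 0.15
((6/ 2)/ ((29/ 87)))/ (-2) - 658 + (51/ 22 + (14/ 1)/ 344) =-1248987/ 1892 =-660.14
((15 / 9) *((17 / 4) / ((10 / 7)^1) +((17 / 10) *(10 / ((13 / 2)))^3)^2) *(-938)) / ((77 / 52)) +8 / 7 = -1246380205249 / 28589561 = -43595.64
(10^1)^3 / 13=1000 / 13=76.92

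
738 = 738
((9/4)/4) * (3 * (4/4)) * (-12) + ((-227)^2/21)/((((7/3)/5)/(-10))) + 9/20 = -12887101/245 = -52600.41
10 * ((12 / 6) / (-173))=-20 / 173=-0.12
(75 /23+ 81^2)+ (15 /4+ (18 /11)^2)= 6570.69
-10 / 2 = -5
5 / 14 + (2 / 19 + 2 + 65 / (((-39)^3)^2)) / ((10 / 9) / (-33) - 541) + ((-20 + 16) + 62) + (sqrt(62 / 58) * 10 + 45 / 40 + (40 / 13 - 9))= 10 * sqrt(899) / 29 + 91791895263044281 / 1713968737783848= 63.89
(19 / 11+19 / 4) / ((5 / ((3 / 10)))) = 171 / 440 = 0.39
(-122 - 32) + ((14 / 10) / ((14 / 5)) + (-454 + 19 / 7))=-8467 / 14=-604.79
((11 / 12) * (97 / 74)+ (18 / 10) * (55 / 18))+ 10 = 14831 / 888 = 16.70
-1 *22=-22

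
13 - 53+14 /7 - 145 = -183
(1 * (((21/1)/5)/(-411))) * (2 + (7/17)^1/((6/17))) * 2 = -133/2055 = -0.06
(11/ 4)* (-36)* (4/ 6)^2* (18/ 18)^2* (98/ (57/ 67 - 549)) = 144452/ 18363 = 7.87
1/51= 0.02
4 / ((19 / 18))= 72 / 19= 3.79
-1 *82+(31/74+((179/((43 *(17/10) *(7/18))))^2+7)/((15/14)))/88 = -29778214893461/365374677360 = -81.50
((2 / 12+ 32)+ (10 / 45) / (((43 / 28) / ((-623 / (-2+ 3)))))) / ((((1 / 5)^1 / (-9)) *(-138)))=-224395 / 11868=-18.91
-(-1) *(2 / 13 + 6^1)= 80 / 13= 6.15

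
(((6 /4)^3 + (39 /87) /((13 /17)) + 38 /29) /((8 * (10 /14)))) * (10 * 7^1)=59927 /928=64.58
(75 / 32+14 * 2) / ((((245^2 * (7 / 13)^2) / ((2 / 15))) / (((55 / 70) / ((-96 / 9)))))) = -1805089 / 105413504000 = -0.00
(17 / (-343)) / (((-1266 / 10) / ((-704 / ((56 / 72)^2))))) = -1615680 / 3546277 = -0.46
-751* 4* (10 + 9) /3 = -57076 /3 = -19025.33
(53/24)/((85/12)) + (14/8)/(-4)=-171/1360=-0.13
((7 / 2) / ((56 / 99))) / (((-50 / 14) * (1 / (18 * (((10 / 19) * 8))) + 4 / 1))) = -12474 / 28895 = -0.43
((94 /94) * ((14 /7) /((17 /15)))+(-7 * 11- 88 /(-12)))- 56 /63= -68.79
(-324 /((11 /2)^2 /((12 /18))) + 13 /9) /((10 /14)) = -43421 /5445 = -7.97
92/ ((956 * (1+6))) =0.01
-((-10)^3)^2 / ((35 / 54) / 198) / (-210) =71280000 / 49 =1454693.88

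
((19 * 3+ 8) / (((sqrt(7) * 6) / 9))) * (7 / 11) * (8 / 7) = 780 * sqrt(7) / 77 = 26.80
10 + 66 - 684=-608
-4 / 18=-2 / 9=-0.22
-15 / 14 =-1.07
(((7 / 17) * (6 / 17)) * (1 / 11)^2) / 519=14 / 6049637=0.00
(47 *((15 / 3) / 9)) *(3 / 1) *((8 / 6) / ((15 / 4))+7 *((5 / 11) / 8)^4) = 45106344197 / 1619177472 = 27.86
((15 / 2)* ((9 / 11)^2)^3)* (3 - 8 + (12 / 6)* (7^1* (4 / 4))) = 71744535 / 3543122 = 20.25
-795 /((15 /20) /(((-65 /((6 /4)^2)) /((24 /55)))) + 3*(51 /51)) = -1894750 /7123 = -266.00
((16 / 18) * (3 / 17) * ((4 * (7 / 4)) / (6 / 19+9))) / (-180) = -266 / 406215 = -0.00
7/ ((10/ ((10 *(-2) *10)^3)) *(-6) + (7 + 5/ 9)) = 0.93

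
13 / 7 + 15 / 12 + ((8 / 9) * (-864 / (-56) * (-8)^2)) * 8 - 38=6986.82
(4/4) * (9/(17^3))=9/4913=0.00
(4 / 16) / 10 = 1 / 40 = 0.02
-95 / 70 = -19 / 14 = -1.36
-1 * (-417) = 417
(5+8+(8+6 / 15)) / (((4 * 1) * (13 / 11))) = 4.53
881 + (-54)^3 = -156583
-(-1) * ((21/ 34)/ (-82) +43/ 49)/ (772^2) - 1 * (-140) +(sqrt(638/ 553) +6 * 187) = sqrt(352814)/ 553 +102750230673351/ 81418566208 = 1263.07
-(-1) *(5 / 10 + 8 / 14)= 15 / 14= 1.07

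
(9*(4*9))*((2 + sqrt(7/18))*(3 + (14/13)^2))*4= 151848*sqrt(14)/169 + 1822176/169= 14144.02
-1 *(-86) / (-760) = -43 / 380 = -0.11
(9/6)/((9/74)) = 37/3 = 12.33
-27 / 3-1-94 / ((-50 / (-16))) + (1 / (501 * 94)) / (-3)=-141564589 / 3532050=-40.08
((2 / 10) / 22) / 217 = 1 / 23870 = 0.00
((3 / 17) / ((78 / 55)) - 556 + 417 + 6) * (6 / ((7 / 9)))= -1585737 / 1547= -1025.04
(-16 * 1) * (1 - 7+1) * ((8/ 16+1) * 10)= 1200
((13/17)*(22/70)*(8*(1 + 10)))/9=12584/5355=2.35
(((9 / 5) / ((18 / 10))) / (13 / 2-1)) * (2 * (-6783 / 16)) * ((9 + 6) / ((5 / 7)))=-142443 / 44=-3237.34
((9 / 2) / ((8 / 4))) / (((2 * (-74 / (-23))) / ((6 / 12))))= 207 / 1184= 0.17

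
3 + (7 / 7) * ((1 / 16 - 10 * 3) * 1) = -26.94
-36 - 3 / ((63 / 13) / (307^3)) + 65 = -376147150 / 21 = -17911769.05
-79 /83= -0.95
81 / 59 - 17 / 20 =617 / 1180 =0.52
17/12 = 1.42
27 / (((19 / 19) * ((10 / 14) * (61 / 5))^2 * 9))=147 / 3721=0.04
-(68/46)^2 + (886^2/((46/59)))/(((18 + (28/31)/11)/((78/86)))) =3541502017243/70129001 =50499.82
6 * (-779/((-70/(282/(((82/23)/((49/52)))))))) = 1293957/260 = 4976.76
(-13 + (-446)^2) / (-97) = -198903 / 97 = -2050.55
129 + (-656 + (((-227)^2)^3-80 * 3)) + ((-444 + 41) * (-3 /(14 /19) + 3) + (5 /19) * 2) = 36394585688475447 /266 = 136821750708554.31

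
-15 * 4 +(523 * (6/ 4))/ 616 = -72351/ 1232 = -58.73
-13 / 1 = -13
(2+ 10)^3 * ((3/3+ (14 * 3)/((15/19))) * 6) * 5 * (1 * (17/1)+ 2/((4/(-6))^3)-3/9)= 27863136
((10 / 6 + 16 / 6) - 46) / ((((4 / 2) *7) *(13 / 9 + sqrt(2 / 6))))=-4875 / 1988 + 1125 *sqrt(3) / 1988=-1.47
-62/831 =-0.07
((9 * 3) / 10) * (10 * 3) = 81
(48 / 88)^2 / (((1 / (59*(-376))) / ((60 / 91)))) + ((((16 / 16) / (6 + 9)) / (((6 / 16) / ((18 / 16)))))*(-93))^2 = -1102701861 / 275275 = -4005.82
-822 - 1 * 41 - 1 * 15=-878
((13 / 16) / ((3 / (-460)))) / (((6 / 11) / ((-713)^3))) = 82788491807.85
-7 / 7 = -1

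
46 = 46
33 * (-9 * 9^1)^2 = 216513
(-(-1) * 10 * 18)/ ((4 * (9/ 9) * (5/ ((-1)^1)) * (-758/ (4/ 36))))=1/ 758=0.00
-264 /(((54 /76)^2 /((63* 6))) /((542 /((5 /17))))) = -16391779712 /45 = -364261771.38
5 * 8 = 40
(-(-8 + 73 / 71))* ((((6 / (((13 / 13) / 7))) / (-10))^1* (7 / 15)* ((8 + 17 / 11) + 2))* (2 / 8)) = -56007 / 1420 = -39.44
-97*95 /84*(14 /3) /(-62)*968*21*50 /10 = 78051050 /93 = 839258.60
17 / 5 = 3.40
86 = 86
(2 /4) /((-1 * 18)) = -1 /36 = -0.03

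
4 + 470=474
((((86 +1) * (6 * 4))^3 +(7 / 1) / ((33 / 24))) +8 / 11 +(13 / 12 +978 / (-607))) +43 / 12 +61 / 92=16775749856940851 / 1842852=9103145481.54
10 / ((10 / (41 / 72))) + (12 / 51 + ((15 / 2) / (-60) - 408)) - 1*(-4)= -61708 / 153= -403.32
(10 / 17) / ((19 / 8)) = 80 / 323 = 0.25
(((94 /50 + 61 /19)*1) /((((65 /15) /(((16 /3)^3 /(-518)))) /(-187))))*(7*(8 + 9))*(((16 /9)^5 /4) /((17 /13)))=80918257598464 /3113358525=25990.66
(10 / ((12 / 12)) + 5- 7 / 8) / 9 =113 / 72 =1.57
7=7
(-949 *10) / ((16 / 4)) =-4745 / 2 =-2372.50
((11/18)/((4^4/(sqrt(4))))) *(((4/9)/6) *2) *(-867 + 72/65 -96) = -76417/112320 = -0.68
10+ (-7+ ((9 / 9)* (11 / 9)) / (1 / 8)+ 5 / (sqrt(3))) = 5* sqrt(3) / 3+ 115 / 9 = 15.66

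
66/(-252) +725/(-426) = -976/497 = -1.96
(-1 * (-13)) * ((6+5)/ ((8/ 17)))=2431/ 8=303.88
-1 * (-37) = 37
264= 264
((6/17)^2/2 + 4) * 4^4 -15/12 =1200731/1156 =1038.69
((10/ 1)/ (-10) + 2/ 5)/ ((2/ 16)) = -24/ 5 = -4.80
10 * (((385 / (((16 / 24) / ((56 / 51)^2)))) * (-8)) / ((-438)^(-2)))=-3088330291200 / 289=-10686263983.39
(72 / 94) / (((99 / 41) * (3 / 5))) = 0.53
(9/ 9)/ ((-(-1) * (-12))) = -1/ 12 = -0.08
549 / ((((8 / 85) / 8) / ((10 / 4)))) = 233325 / 2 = 116662.50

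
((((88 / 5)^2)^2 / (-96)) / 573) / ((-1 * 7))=1874048 / 7520625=0.25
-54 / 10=-27 / 5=-5.40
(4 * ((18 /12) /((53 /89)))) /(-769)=-534 /40757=-0.01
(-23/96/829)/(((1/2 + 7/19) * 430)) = -437/564648480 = -0.00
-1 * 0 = 0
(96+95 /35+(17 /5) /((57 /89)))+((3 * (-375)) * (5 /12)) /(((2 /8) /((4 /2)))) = -7273724 /1995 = -3645.98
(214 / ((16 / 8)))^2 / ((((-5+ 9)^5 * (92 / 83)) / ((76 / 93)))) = 18055073 / 2190336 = 8.24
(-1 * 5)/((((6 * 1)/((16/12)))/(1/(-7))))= 10/63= 0.16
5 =5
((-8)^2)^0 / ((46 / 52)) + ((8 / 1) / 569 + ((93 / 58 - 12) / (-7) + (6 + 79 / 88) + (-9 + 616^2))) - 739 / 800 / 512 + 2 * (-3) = 4541966557941461931 / 11969851801600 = 379450.53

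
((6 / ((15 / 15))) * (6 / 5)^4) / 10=3888 / 3125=1.24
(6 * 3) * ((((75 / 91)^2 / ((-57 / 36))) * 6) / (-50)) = 145800 / 157339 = 0.93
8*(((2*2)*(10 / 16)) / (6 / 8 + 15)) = 80 / 63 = 1.27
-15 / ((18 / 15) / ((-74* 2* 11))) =20350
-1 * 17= -17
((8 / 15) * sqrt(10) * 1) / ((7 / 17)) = 136 * sqrt(10) / 105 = 4.10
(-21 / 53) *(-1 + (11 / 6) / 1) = -35 / 106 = -0.33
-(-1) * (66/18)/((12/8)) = 2.44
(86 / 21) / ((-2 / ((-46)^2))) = -90988 / 21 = -4332.76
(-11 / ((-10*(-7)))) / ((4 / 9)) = -99 / 280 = -0.35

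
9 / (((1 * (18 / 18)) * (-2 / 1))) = -9 / 2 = -4.50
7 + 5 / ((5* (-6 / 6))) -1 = 5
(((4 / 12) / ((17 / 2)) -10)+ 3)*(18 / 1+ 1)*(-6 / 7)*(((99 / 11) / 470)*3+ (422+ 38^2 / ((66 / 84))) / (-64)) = -3933768987 / 984368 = -3996.24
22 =22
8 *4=32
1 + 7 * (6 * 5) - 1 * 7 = 204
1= 1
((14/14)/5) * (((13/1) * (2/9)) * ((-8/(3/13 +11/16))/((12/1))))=-10816/25785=-0.42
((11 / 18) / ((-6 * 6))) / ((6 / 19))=-209 / 3888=-0.05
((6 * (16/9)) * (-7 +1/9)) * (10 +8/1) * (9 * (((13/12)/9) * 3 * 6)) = -25792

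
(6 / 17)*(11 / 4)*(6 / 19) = 99 / 323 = 0.31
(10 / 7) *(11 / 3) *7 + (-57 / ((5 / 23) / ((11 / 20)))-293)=-120163 / 300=-400.54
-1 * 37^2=-1369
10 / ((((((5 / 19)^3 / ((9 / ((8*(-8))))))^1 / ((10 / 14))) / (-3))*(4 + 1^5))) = 185193 / 5600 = 33.07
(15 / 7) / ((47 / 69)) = 1035 / 329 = 3.15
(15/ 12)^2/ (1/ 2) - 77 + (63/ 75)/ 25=-369207/ 5000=-73.84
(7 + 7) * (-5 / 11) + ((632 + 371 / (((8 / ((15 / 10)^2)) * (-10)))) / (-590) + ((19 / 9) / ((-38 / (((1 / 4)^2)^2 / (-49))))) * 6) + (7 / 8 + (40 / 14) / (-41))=-6.61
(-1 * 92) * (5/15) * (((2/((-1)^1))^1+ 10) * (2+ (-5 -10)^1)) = 9568/3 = 3189.33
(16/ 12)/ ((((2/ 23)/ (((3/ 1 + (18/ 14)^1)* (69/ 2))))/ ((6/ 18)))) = 5290/ 7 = 755.71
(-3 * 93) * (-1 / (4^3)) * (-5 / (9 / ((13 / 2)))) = -2015 / 128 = -15.74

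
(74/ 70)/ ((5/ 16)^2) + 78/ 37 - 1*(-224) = 7670714/ 32375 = 236.93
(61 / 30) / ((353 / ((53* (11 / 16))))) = 35563 / 169440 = 0.21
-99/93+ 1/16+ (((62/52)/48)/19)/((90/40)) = -3312571/3307824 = -1.00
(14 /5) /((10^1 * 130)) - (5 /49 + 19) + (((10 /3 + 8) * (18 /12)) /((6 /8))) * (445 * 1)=4809780029 /477750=10067.57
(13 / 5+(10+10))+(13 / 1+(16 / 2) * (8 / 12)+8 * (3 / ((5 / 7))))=1118 / 15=74.53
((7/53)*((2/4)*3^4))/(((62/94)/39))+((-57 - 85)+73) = 812577/3286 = 247.28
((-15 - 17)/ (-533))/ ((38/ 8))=128/ 10127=0.01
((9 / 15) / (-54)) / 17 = -1 / 1530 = -0.00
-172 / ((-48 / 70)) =1505 / 6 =250.83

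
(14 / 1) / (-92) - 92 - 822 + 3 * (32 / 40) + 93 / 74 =-3874158 / 4255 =-910.50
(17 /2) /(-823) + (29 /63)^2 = 1316813 /6532974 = 0.20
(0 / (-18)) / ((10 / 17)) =0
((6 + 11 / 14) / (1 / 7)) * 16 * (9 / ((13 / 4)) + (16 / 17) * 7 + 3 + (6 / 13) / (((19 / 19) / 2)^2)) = 2385640 / 221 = 10794.75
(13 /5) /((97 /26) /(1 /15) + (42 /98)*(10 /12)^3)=85176 /1841425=0.05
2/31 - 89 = -2757/31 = -88.94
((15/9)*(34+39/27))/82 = 1595/2214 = 0.72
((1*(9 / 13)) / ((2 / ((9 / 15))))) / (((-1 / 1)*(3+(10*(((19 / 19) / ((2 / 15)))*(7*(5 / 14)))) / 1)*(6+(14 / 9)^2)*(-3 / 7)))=1701 / 5629910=0.00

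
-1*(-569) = 569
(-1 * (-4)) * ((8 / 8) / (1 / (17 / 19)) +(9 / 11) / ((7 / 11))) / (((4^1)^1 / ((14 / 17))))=1.80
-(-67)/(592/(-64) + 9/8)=-536/65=-8.25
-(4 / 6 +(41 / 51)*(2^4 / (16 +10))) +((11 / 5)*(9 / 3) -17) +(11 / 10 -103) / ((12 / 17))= -4134991 / 26520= -155.92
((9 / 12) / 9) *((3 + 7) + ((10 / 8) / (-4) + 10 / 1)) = 105 / 64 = 1.64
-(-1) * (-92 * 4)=-368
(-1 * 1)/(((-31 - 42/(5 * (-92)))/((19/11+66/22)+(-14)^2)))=507840/78199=6.49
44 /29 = 1.52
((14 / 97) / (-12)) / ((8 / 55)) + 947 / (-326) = -2267371 / 758928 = -2.99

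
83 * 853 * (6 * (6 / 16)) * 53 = 33771123 / 4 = 8442780.75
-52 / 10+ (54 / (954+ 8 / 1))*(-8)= -13586 / 2405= -5.65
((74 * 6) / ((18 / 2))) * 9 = 444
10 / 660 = 1 / 66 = 0.02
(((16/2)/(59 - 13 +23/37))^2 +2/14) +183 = 3815364562/20829375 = 183.17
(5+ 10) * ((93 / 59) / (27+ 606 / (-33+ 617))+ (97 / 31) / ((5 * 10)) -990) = -741125192499 / 49913410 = -14848.22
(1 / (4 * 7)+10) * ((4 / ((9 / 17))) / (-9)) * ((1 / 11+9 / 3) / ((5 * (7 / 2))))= -324836 / 218295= -1.49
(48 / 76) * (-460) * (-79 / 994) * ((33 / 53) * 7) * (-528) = -3799128960 / 71497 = -53136.90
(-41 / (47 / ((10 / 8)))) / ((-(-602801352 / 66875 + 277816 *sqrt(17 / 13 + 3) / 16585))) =-7677165682996875 / 63461285233459976032 - 1097460546875 *sqrt(182) / 31730642616729988016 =-0.00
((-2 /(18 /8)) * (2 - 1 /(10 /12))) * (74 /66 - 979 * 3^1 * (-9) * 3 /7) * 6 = -167496064 /3465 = -48339.41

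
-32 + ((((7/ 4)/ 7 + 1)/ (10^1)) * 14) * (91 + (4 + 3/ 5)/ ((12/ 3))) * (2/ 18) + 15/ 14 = -13.01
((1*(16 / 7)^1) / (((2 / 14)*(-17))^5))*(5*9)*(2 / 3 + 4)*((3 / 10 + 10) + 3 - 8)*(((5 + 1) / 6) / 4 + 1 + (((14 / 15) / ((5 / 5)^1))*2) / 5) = -1735221908 / 35496425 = -48.88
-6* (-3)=18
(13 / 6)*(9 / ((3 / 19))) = 247 / 2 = 123.50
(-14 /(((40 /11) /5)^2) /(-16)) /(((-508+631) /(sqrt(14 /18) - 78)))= -1.04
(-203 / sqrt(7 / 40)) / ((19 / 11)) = -638 * sqrt(70) / 19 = -280.94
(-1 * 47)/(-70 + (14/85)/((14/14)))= 3995/5936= 0.67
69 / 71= 0.97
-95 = -95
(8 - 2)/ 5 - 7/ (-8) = 83/ 40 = 2.08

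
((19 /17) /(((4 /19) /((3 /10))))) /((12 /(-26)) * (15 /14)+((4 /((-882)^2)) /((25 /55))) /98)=-134166801951 /41657820476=-3.22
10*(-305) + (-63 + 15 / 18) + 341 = -16627 / 6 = -2771.17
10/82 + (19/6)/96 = 3659/23616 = 0.15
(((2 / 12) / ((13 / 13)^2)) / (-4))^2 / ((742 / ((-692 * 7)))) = -173 / 15264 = -0.01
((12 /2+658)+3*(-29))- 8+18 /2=578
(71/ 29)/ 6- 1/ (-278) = 4978/ 12093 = 0.41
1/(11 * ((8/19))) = 19/88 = 0.22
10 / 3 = 3.33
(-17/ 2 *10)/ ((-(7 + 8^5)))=17/ 6555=0.00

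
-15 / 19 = -0.79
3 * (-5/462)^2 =25/71148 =0.00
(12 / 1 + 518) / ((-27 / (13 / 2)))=-127.59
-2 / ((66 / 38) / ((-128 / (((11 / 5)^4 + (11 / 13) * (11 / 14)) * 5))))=110656000 / 90429471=1.22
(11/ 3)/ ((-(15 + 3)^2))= -11/ 972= -0.01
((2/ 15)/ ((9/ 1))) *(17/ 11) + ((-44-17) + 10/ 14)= -626432/ 10395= -60.26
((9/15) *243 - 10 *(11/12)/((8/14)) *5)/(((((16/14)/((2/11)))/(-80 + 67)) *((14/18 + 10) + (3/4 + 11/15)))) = -2148783/194216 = -11.06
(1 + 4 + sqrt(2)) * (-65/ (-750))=13 * sqrt(2)/ 150 + 13/ 30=0.56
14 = 14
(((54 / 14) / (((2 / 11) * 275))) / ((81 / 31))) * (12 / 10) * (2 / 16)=31 / 7000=0.00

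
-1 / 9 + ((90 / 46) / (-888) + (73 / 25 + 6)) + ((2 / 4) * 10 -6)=11958281 / 1531800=7.81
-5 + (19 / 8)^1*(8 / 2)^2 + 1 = 34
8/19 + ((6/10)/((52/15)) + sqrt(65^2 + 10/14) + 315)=2 * sqrt(51765)/7 + 311807/988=380.60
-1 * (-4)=4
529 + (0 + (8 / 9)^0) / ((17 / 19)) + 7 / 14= 18041 / 34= 530.62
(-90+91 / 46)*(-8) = 16196 / 23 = 704.17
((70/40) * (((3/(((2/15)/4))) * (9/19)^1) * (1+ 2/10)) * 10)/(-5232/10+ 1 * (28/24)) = -510300/297559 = -1.71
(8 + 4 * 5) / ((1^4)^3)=28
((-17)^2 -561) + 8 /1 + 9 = -255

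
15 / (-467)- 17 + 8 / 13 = -99666 / 6071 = -16.42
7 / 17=0.41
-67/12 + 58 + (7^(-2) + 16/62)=52.70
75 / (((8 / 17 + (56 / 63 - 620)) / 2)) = -11475 / 47326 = -0.24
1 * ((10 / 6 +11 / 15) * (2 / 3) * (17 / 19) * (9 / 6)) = 204 / 95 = 2.15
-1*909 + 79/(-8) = -7351/8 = -918.88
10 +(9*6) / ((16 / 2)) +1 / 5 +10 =539 / 20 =26.95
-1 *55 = -55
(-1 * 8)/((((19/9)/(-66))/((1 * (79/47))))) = 375408/893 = 420.39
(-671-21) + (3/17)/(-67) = -788191/1139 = -692.00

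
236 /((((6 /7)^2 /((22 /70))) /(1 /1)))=4543 /45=100.96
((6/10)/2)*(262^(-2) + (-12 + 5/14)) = -16783437/4805080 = -3.49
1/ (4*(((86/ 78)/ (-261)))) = -10179/ 172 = -59.18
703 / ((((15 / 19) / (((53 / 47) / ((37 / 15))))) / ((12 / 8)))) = 57399 / 94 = 610.63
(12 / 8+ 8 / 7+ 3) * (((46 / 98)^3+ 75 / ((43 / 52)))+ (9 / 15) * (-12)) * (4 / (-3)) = -334114818974 / 531185235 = -629.00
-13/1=-13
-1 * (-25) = 25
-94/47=-2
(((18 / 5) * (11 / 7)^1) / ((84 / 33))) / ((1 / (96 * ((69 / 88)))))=40986 / 245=167.29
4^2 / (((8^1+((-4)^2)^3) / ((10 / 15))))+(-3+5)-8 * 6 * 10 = -735638 / 1539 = -478.00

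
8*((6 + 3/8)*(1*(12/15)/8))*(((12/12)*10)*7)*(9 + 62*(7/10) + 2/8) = 375921/20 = 18796.05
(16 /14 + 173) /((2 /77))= 13409 /2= 6704.50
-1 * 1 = -1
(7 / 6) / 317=0.00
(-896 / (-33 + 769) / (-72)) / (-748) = -7 / 309672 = -0.00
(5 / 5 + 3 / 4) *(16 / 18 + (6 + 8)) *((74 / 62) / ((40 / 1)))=17353 / 22320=0.78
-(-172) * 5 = 860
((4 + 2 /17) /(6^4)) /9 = 35 /99144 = 0.00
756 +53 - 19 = 790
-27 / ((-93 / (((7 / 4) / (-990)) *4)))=-7 / 3410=-0.00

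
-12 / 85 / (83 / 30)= -72 / 1411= -0.05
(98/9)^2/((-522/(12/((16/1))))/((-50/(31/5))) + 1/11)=13205500/9622233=1.37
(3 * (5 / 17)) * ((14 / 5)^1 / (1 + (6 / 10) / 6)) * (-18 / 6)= -1260 / 187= -6.74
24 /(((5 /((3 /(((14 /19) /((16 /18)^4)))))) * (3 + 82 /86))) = 6692864 /2168775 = 3.09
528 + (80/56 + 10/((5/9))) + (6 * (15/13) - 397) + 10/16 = 115007/728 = 157.98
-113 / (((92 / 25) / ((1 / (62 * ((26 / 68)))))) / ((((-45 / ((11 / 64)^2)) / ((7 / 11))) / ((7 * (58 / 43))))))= 47579328000 / 144883739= 328.40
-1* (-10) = 10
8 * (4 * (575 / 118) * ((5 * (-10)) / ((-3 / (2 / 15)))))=346.52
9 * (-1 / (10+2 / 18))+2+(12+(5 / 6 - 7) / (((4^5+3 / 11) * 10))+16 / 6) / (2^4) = 664890881 / 328095040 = 2.03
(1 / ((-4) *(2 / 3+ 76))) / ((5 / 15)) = -9 / 920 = -0.01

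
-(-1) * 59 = 59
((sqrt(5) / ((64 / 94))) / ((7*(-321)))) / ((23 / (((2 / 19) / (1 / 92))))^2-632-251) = 94*sqrt(5) / 126171297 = 0.00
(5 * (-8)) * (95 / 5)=-760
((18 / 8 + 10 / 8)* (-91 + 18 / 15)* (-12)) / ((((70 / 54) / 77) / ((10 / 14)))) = 800118 / 5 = 160023.60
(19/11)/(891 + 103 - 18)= 19/10736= 0.00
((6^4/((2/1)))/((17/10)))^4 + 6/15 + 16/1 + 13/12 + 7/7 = 105791621622224789/5011260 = 21110782841.49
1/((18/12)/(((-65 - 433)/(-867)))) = 332/867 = 0.38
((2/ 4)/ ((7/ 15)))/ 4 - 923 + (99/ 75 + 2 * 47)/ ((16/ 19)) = -809.54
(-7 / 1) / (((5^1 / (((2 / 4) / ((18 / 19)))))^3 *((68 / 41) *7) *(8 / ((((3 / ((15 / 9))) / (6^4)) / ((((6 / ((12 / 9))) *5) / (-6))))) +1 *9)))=281219 / 8562472416000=0.00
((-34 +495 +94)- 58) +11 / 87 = 43250 / 87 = 497.13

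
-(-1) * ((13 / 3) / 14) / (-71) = -13 / 2982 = -0.00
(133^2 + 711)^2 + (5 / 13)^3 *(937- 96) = 743816425125 / 2197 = 338560047.85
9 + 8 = 17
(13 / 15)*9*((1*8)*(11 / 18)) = 572 / 15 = 38.13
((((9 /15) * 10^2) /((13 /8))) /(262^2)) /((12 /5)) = 50 /223093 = 0.00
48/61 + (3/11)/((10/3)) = 5829/6710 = 0.87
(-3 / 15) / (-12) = 1 / 60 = 0.02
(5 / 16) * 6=15 / 8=1.88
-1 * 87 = -87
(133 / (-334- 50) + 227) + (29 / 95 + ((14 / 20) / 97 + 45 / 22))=8914083383 / 38924160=229.01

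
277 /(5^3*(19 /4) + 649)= 1108 /4971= 0.22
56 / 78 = 28 / 39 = 0.72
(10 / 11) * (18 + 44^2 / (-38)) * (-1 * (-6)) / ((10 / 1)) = -3756 / 209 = -17.97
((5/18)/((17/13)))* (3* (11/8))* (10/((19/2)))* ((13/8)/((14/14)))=46475/31008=1.50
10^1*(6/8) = 15/2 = 7.50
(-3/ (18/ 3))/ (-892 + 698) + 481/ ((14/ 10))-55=783767/ 2716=288.57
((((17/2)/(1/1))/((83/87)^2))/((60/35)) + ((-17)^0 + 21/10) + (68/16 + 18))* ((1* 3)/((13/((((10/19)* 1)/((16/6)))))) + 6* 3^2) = 1664.48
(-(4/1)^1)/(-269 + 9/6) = 8/535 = 0.01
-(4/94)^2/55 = -4/121495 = -0.00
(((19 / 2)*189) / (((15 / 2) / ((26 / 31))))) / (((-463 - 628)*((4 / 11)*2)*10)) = -171171 / 6764200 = -0.03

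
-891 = -891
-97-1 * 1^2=-98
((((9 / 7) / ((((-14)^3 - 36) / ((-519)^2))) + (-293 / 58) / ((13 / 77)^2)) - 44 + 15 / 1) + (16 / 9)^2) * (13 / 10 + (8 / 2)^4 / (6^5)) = -8198344696219501 / 18772358131800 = -436.72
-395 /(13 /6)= -2370 /13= -182.31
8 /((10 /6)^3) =1.73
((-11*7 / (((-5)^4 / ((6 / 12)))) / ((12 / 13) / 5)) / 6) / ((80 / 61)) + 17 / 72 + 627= 903158939 / 1440000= 627.19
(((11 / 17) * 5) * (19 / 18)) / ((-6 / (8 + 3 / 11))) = -8645 / 1836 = -4.71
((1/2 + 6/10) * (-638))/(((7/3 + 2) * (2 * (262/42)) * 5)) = -221067/85150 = -2.60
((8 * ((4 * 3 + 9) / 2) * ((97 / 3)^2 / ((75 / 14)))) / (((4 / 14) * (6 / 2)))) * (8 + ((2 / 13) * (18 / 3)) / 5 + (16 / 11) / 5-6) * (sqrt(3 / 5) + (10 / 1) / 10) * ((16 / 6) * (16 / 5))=194979771392 * sqrt(15) / 2413125 + 194979771392 / 482625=716934.38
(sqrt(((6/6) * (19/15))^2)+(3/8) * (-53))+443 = 50927/120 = 424.39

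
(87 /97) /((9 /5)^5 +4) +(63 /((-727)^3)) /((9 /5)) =104465165594270 /2666726858887499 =0.04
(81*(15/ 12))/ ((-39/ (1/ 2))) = -135/ 104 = -1.30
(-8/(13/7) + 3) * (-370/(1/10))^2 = -232730000/13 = -17902307.69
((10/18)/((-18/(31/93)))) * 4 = -10/243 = -0.04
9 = 9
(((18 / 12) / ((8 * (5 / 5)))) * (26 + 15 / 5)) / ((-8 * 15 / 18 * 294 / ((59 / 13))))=-5133 / 407680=-0.01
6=6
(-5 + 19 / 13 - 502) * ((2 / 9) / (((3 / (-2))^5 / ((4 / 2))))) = 841216 / 28431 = 29.59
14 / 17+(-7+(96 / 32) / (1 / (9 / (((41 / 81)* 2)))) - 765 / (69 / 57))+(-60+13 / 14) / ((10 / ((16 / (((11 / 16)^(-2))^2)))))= -5815165507477 / 9192816640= -632.58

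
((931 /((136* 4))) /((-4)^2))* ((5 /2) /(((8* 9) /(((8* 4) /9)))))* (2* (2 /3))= 4655 /264384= 0.02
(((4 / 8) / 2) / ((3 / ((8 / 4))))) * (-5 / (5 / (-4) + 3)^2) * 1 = -40 / 147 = -0.27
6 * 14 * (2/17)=168/17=9.88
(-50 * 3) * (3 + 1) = -600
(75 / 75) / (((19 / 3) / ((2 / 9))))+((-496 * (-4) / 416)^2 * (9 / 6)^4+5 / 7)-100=4288283 / 269724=15.90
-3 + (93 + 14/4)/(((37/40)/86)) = 331849/37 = 8968.89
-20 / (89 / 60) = -1200 / 89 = -13.48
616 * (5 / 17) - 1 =180.18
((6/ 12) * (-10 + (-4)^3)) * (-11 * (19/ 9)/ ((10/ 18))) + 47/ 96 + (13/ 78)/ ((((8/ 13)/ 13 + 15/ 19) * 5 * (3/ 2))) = 1547.12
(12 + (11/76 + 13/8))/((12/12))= 2093/152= 13.77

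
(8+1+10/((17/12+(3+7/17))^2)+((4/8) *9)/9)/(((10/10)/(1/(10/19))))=73213061/3880900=18.86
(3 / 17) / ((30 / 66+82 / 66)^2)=3267 / 53312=0.06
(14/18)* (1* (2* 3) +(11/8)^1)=413/72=5.74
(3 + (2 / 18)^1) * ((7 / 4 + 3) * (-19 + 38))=2527 / 9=280.78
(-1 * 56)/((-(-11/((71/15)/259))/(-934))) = 530512/6105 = 86.90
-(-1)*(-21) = -21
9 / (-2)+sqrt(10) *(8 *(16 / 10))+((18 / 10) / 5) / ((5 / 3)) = -1071 / 250+64 *sqrt(10) / 5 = 36.19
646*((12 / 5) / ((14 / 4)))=15504 / 35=442.97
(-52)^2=2704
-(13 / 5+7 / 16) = -243 / 80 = -3.04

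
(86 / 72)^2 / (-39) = -1849 / 50544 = -0.04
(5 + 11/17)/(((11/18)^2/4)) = 124416/2057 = 60.48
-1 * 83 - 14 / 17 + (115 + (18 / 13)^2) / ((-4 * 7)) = -88.00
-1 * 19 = -19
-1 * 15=-15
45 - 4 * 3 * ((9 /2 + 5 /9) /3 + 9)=-749 /9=-83.22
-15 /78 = -5 /26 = -0.19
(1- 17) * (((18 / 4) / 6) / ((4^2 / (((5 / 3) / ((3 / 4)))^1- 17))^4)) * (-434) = 67899456457 / 17915904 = 3789.90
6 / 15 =2 / 5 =0.40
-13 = -13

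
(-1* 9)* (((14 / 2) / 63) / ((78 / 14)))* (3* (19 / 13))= -133 / 169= -0.79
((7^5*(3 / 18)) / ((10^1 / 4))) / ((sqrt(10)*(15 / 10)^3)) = 67228*sqrt(10) / 2025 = 104.98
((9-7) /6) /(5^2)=1 /75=0.01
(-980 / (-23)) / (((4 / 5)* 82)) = 1225 / 1886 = 0.65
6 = 6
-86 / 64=-43 / 32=-1.34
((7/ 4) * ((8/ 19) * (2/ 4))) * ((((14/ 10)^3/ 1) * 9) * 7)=151263/ 2375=63.69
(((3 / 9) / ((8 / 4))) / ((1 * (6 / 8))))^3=8 / 729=0.01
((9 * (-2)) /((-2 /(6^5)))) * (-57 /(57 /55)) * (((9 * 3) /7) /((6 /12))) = -207852480 /7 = -29693211.43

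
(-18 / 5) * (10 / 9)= -4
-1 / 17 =-0.06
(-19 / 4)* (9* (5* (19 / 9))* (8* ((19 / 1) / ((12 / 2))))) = -34295 / 3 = -11431.67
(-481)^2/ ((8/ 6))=694083/ 4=173520.75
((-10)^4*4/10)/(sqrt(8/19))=1000*sqrt(38)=6164.41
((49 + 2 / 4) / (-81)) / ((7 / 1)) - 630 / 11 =-79501 / 1386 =-57.36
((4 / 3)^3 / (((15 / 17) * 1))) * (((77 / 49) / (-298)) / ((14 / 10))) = -5984 / 591381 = -0.01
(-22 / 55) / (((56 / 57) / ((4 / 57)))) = -1 / 35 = -0.03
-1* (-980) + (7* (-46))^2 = 104664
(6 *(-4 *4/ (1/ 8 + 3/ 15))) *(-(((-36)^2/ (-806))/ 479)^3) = -1044855521280/ 93511501612121489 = -0.00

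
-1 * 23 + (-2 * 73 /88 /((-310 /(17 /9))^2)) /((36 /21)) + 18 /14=-624721763353 /28770033600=-21.71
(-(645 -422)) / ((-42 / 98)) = 1561 / 3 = 520.33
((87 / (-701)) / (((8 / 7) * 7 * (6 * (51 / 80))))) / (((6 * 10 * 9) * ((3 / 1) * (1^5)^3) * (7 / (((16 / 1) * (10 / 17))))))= -1160 / 344603889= -0.00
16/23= 0.70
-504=-504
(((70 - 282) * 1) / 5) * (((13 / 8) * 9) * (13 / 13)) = -6201 / 10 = -620.10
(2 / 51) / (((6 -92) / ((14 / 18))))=-7 / 19737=-0.00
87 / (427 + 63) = 87 / 490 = 0.18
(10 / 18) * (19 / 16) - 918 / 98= -61441 / 7056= -8.71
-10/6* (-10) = 50/3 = 16.67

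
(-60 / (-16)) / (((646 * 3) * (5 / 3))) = 3 / 2584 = 0.00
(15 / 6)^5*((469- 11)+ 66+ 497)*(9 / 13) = 28715625 / 416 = 69027.94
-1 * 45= -45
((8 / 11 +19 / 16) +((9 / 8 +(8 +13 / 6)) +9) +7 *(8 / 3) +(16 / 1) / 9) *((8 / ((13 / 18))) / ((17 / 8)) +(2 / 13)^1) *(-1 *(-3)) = 40062487 / 58344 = 686.66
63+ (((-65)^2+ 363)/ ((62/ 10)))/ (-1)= -677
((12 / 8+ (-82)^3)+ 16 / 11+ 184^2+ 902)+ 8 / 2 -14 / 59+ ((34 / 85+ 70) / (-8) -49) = -516661.08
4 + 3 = 7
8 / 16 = 1 / 2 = 0.50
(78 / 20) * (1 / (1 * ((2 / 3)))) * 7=819 / 20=40.95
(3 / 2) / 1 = 3 / 2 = 1.50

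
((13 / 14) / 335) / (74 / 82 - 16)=-533 / 2903110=-0.00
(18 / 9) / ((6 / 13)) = 13 / 3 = 4.33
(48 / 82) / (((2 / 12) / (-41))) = -144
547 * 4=2188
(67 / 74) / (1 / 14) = 469 / 37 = 12.68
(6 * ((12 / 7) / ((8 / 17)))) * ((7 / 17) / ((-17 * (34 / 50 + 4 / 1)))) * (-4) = 100 / 221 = 0.45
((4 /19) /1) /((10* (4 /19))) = 1 /10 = 0.10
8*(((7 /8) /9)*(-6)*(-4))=56 /3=18.67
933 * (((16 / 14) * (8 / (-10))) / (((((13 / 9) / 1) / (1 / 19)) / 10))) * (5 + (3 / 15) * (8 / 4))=-14510016 / 8645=-1678.43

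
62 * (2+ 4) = 372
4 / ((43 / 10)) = 40 / 43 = 0.93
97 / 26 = 3.73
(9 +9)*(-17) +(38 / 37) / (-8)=-45307 / 148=-306.13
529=529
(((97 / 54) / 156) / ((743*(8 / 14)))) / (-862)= -679 / 21581142336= -0.00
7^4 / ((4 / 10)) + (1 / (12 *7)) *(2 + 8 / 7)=882373 / 147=6002.54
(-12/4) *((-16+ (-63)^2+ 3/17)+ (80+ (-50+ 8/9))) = -609562/51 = -11952.20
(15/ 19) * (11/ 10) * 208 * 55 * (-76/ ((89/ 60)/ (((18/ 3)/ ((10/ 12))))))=-326177280/ 89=-3664913.26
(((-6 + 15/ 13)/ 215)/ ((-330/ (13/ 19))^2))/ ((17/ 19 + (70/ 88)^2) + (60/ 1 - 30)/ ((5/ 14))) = -364/ 321289641375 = -0.00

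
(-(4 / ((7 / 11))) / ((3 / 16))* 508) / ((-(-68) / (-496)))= 44346368 / 357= 124219.52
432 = 432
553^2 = 305809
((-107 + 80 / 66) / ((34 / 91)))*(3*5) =-1588405 / 374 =-4247.07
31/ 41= 0.76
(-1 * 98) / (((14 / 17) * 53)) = -2.25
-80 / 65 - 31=-419 / 13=-32.23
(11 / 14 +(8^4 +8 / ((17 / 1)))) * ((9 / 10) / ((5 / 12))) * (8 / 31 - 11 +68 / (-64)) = -30831222699 / 295120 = -104470.12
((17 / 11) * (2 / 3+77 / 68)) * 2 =367 / 66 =5.56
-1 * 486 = -486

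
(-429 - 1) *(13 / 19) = -5590 / 19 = -294.21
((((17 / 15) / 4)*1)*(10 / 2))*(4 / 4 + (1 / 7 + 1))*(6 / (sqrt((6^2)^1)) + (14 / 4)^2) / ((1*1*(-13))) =-4505 / 1456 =-3.09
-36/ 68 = -9/ 17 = -0.53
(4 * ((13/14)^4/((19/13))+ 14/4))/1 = 2925957/182476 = 16.03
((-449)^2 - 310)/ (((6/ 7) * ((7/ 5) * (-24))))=-335485/ 48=-6989.27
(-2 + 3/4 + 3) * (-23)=-161/4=-40.25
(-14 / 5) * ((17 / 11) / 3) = -238 / 165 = -1.44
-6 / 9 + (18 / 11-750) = -24718 / 33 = -749.03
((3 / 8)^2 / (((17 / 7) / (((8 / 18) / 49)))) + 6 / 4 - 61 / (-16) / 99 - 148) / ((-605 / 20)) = 4.84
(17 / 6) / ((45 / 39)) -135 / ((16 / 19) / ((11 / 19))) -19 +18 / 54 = -78497 / 720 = -109.02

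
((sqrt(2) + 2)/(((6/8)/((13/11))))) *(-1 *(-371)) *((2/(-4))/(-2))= 4823 *sqrt(2)/33 + 9646/33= 498.99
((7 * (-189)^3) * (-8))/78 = 63011844/13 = 4847064.92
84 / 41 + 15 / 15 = 125 / 41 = 3.05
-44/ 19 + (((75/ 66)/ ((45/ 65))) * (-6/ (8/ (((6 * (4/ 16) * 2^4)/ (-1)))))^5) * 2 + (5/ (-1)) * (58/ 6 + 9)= 3889300828/ 627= 6203031.62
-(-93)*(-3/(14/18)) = -2511/7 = -358.71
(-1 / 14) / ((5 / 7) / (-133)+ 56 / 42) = -399 / 7418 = -0.05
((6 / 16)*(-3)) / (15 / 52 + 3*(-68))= 13 / 2354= 0.01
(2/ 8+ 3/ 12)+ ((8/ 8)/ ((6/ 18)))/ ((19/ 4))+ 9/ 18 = 31/ 19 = 1.63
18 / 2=9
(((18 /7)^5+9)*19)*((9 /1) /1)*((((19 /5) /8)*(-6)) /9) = -2210219973 /336140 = -6575.30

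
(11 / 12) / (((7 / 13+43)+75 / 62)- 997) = -4433 / 4605090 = -0.00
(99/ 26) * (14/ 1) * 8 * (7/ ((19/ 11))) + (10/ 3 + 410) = 1586944/ 741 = 2141.62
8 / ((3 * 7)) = 8 / 21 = 0.38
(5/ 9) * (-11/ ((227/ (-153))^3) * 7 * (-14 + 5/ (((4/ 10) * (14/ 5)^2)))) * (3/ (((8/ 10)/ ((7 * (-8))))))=1596577487175/ 46788332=34123.41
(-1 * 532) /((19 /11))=-308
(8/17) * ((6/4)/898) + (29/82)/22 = 232181/13769932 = 0.02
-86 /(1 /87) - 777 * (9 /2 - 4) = -15741 /2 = -7870.50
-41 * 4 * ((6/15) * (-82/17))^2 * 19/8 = -1449.96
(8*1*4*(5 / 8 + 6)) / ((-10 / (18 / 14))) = -954 / 35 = -27.26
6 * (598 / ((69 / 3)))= 156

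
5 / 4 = 1.25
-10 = -10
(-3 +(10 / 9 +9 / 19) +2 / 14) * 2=-3046 / 1197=-2.54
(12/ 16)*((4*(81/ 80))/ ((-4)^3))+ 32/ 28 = 39259/ 35840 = 1.10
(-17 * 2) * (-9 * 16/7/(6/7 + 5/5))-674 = -297.38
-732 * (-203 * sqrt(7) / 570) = 24766 * sqrt(7) / 95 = 689.73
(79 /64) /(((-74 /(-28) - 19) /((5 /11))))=-2765 /80608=-0.03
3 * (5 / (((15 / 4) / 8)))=32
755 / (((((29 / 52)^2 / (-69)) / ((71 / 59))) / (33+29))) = -620087201760 / 49619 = -12496970.95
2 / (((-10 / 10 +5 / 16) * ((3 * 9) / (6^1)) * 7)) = -64 / 693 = -0.09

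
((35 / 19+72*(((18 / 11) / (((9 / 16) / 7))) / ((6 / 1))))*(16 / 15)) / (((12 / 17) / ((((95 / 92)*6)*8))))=13996304 / 759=18440.45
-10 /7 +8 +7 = 95 /7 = 13.57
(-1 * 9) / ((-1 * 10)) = 9 / 10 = 0.90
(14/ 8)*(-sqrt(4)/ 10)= -7/ 20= -0.35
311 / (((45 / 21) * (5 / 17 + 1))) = 37009 / 330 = 112.15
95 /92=1.03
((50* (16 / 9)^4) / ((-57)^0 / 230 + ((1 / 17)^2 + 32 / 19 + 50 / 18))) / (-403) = -4138369024000 / 14925954004533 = -0.28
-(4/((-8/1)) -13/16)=21/16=1.31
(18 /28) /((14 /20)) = 45 /49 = 0.92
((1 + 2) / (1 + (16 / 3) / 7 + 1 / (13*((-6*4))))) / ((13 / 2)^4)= 8064 / 8438677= 0.00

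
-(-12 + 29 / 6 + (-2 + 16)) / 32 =-0.21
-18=-18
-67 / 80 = -0.84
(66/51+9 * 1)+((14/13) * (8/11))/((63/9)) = 25297/2431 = 10.41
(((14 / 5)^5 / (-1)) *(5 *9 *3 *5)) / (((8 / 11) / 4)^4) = -13287849498 / 125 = -106302795.98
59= 59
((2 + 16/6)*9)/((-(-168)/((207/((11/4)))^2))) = 1416.50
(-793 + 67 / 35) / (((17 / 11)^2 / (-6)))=20101488 / 10115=1987.29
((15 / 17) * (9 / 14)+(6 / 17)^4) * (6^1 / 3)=681399 / 584647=1.17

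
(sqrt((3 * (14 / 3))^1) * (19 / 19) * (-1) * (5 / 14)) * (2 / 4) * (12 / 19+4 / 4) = -155 * sqrt(14) / 532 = -1.09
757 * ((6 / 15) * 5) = 1514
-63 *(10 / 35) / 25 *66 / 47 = -1188 / 1175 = -1.01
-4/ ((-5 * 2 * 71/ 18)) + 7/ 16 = 3061/ 5680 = 0.54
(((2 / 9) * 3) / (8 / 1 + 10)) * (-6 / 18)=-1 / 81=-0.01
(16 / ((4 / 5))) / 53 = 0.38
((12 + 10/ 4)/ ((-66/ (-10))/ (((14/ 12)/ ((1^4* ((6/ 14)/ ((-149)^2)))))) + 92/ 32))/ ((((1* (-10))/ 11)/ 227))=-157548819274/ 125107387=-1259.31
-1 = -1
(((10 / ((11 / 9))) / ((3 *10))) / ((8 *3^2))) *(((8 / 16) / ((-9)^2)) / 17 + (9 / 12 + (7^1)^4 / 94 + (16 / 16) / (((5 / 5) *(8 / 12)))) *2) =899359 / 4271454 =0.21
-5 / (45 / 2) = -2 / 9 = -0.22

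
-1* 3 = -3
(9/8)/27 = 1/24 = 0.04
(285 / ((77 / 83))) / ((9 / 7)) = 7885 / 33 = 238.94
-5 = -5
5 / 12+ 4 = 53 / 12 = 4.42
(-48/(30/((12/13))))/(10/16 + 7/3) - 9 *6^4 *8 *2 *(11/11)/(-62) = 430563456/143065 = 3009.57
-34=-34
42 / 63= 2 / 3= 0.67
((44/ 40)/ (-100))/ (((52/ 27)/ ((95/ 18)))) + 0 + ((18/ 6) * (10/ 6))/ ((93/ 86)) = 8885689/ 1934400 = 4.59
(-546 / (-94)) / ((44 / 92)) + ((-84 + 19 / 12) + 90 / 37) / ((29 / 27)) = -138292521 / 2218964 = -62.32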